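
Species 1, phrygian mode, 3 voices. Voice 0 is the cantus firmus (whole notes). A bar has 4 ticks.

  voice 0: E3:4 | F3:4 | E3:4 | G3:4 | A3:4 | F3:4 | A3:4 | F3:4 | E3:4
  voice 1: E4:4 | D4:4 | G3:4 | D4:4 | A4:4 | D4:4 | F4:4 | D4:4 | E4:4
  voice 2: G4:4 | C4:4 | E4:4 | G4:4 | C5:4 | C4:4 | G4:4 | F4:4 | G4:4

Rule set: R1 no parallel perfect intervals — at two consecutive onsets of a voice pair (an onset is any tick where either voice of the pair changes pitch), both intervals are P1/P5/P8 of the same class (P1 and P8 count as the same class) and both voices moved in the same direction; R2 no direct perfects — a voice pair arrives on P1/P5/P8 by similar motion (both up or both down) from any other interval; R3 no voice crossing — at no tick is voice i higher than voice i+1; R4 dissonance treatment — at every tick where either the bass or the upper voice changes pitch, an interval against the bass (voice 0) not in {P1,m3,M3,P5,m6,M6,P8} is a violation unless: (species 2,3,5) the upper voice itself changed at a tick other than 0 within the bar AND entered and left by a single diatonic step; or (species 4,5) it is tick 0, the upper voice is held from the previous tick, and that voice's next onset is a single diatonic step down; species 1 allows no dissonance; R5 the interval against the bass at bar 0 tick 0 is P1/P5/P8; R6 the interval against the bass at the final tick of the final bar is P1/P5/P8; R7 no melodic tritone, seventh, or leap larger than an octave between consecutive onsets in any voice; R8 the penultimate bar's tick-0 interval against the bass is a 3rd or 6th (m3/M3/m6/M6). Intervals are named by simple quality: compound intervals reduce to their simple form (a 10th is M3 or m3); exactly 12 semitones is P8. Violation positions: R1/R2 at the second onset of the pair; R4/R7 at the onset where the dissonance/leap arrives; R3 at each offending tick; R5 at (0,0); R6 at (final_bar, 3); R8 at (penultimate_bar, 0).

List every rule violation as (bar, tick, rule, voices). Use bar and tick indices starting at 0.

(0, 0, R5, (0, 2))
(1, 0, R3, (1, 2))
(1, 1, R3, (1, 2))
(1, 2, R3, (1, 2))
(1, 3, R3, (1, 2))
(3, 0, R1, (0, 2))
(3, 0, R2, (0, 1))
(4, 0, R2, (0, 1))
(5, 0, R2, (0, 2))
(5, 0, R3, (1, 2))
(5, 1, R3, (1, 2))
(5, 2, R3, (1, 2))
(5, 3, R3, (1, 2))
(6, 0, R4, (0, 2))
(7, 0, R2, (0, 2))
(7, 0, R8, (0, 2))
(8, 3, R6, (0, 2))

bar 0: v0=E3 v1=E4 v2=G4 downbeat m3
bar 1: v0=F3 v1=D4 v2=C4 downbeat P5
bar 2: v0=E3 v1=G3 v2=E4 downbeat P8
bar 3: v0=G3 v1=D4 v2=G4 downbeat P8
bar 4: v0=A3 v1=A4 v2=C5 downbeat m3
bar 5: v0=F3 v1=D4 v2=C4 downbeat P5
bar 6: v0=A3 v1=F4 v2=G4 downbeat m7
bar 7: v0=F3 v1=D4 v2=F4 downbeat P8
bar 8: v0=E3 v1=E4 v2=G4 downbeat m3
  -> R5 @ bar 0 tick 0 v(0, 2): opens on m3
  -> R3 @ bar 1 tick 0 v(1, 2): D4 above C4
  -> R3 @ bar 1 tick 1 v(1, 2): D4 above C4
  -> R3 @ bar 1 tick 2 v(1, 2): D4 above C4
  -> R3 @ bar 1 tick 3 v(1, 2): D4 above C4
  -> R1 @ bar 3 tick 0 v(0, 2): E3/E4 P8 -> G3/G4 P8 similar
  -> R2 @ bar 3 tick 0 v(0, 1): E3/G3 m3 -> G3/D4 P5 similar
  -> R2 @ bar 4 tick 0 v(0, 1): G3/D4 P5 -> A3/A4 P8 similar
  -> R2 @ bar 5 tick 0 v(0, 2): A3/C5 m3 -> F3/C4 P5 similar
  -> R3 @ bar 5 tick 0 v(1, 2): D4 above C4
  -> R3 @ bar 5 tick 1 v(1, 2): D4 above C4
  -> R3 @ bar 5 tick 2 v(1, 2): D4 above C4
  -> R3 @ bar 5 tick 3 v(1, 2): D4 above C4
  -> R4 @ bar 6 tick 0 v(0, 2): A3/G4 m7 untreated
  -> R2 @ bar 7 tick 0 v(0, 2): A3/G4 m7 -> F3/F4 P8 similar
  -> R8 @ bar 7 tick 0 v(0, 2): penult P8 not 3rd/6th
  -> R6 @ bar 8 tick 3 v(0, 2): closes on m3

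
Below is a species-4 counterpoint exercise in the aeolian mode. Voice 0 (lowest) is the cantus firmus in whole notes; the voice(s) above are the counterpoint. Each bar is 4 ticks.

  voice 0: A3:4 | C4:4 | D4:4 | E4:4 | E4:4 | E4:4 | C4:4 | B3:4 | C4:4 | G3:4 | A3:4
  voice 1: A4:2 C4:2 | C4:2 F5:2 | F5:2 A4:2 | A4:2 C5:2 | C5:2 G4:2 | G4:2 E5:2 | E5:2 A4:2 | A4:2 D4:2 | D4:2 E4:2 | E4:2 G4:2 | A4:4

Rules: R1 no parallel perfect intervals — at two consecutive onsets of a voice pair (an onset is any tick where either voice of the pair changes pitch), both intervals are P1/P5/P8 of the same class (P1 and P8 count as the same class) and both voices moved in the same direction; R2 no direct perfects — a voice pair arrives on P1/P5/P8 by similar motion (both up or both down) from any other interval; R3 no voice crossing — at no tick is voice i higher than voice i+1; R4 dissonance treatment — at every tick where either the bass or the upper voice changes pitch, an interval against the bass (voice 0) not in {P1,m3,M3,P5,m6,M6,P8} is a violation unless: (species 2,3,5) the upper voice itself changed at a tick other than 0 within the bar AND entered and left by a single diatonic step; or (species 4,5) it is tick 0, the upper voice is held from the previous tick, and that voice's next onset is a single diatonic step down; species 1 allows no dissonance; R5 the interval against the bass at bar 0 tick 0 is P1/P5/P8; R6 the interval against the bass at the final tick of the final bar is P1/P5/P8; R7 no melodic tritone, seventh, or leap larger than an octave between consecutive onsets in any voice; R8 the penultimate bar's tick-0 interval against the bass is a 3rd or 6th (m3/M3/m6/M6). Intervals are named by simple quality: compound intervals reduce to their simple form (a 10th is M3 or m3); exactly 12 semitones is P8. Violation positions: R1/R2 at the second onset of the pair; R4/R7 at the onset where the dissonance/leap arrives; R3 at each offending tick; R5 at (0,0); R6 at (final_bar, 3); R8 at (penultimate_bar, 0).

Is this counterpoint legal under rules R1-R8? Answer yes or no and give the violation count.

bar 0: v0=A3 v1=A4 (P8)
bar 1: v0=C4 v1=C4 (P1)
bar 2: v0=D4 v1=F5 (m3)
bar 3: v0=E4 v1=A4 (P4)
bar 4: v0=E4 v1=C5 (m6)
bar 5: v0=E4 v1=G4 (m3)
bar 6: v0=C4 v1=E5 (M3)
bar 7: v0=B3 v1=A4 (m7)
bar 8: v0=C4 v1=D4 (M2)
bar 9: v0=G3 v1=E4 (M6)
bar 10: v0=A3 v1=A4 (P8)
  R4 @ bar1.2: C4/F5 P4 untreated
  R7 @ bar1.2: C4->F5 leap 17st
  R4 @ bar3.0: E4/A4 P4 untreated
  R4 @ bar7.0: B3/A4 m7 untreated
  R4 @ bar8.0: C4/D4 M2 untreated
  R1 @ bar10.0: G3/G4 P8 -> A3/A4 P8 similar

No (6 violations)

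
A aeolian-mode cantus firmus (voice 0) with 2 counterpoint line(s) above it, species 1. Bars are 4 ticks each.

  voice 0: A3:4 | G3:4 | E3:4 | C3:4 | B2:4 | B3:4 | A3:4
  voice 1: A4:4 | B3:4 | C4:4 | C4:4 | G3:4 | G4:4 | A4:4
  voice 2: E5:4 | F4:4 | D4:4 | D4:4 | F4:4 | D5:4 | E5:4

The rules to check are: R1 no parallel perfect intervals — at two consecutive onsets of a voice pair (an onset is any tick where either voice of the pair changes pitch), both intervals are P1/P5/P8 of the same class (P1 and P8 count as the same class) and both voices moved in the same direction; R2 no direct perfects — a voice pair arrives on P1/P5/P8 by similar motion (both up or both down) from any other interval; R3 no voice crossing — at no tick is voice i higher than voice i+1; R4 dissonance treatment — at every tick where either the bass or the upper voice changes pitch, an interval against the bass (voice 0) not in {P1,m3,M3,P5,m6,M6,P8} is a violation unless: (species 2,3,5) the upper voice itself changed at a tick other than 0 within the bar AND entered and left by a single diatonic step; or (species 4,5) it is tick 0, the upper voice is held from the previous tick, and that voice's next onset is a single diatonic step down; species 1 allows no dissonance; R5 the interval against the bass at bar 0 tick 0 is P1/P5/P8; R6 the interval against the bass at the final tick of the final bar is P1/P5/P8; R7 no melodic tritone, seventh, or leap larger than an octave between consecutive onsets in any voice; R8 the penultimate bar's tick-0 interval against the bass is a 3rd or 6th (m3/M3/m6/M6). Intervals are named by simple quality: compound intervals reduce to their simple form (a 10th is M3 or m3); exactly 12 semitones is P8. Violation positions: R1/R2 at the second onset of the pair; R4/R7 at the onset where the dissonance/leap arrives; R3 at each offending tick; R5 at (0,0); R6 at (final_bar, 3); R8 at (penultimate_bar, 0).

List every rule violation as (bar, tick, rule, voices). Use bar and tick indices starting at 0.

bar 0: v0=A3 v1=A4 v2=E5 downbeat P5
bar 1: v0=G3 v1=B3 v2=F4 downbeat m7
bar 2: v0=E3 v1=C4 v2=D4 downbeat m7
bar 3: v0=C3 v1=C4 v2=D4 downbeat M2
bar 4: v0=B2 v1=G3 v2=F4 downbeat TT
bar 5: v0=B3 v1=G4 v2=D5 downbeat m3
bar 6: v0=A3 v1=A4 v2=E5 downbeat P5
  -> R4 @ bar 1 tick 0 v(0, 2): G3/F4 m7 untreated
  -> R7 @ bar 1 tick 0 v(1,): A4->B3 leap 10st
  -> R7 @ bar 1 tick 0 v(2,): E5->F4 leap 11st
  -> R4 @ bar 2 tick 0 v(0, 2): E3/D4 m7 untreated
  -> R4 @ bar 3 tick 0 v(0, 2): C3/D4 M2 untreated
  -> R4 @ bar 4 tick 0 v(0, 2): B2/F4 TT untreated
  -> R2 @ bar 5 tick 0 v(1, 2): G3/F4 m7 -> G4/D5 P5 similar
  -> R1 @ bar 6 tick 0 v(1, 2): G4/D5 P5 -> A4/E5 P5 similar

(1, 0, R4, (0, 2))
(1, 0, R7, (1,))
(1, 0, R7, (2,))
(2, 0, R4, (0, 2))
(3, 0, R4, (0, 2))
(4, 0, R4, (0, 2))
(5, 0, R2, (1, 2))
(6, 0, R1, (1, 2))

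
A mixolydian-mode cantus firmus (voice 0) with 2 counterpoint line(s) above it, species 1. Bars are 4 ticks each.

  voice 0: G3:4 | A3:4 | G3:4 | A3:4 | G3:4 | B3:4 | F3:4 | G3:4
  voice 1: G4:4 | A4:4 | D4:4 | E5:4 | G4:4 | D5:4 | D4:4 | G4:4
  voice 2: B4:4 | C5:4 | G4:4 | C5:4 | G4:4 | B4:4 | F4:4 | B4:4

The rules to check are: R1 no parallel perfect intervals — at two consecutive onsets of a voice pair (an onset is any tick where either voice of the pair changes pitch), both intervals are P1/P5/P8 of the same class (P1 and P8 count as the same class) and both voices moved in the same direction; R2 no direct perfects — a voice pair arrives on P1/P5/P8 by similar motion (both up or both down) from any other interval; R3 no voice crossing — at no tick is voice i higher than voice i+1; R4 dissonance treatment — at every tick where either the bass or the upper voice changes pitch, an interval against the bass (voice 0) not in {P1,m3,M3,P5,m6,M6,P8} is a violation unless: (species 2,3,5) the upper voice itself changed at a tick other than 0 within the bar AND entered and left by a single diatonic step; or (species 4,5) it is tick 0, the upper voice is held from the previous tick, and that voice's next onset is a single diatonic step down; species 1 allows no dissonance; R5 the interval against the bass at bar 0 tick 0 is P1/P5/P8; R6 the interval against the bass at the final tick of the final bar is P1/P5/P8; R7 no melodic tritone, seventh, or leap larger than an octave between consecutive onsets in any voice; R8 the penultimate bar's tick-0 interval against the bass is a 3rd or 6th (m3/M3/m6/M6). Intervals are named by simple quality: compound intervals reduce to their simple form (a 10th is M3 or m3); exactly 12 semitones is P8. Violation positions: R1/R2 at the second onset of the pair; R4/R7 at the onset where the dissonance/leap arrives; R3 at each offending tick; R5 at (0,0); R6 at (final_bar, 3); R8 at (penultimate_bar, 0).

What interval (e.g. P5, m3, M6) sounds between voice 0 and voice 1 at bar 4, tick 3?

voice 0=G3 voice 1=G4 -> P8

P8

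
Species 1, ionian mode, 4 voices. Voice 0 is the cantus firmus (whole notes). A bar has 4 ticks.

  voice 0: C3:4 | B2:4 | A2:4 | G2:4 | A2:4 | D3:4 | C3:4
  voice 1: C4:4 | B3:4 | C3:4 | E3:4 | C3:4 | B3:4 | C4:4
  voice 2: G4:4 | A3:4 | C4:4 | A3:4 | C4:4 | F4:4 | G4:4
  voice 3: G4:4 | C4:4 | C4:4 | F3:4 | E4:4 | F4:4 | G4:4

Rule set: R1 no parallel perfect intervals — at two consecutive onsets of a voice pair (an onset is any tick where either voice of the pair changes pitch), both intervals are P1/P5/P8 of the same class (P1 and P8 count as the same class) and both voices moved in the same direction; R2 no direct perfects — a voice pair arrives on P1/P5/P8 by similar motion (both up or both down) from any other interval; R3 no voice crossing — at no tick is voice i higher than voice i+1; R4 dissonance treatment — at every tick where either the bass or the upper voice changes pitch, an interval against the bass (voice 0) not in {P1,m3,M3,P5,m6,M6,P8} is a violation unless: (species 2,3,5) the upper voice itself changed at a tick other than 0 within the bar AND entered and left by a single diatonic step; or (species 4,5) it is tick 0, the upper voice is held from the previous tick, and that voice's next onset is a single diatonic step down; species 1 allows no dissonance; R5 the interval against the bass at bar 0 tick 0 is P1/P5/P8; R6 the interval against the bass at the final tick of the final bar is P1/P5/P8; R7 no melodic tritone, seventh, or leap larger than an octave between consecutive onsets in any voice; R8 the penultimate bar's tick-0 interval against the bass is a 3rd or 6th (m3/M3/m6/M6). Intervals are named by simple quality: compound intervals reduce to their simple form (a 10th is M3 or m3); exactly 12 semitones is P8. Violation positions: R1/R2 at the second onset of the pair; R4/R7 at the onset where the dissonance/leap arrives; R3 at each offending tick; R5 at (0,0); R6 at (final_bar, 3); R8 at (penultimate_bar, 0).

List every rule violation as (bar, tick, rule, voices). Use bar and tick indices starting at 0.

(1, 0, R1, (0, 1))
(1, 0, R3, (1, 2))
(1, 0, R4, (0, 2))
(1, 0, R4, (0, 3))
(1, 0, R7, (2,))
(1, 1, R3, (1, 2))
(1, 2, R3, (1, 2))
(1, 3, R3, (1, 2))
(2, 0, R7, (1,))
(3, 0, R3, (2, 3))
(3, 0, R4, (0, 2))
(3, 0, R4, (0, 3))
(3, 1, R3, (2, 3))
(3, 2, R3, (2, 3))
(3, 3, R3, (2, 3))
(4, 0, R2, (0, 3))
(4, 0, R7, (3,))
(5, 0, R2, (2, 3))
(5, 0, R7, (1,))
(6, 0, R1, (2, 3))
(6, 0, R2, (1, 2))
(6, 0, R2, (1, 3))

bar 0: v0=C3 v1=C4 v2=G4 v3=G4 downbeat P5
bar 1: v0=B2 v1=B3 v2=A3 v3=C4 downbeat m2
bar 2: v0=A2 v1=C3 v2=C4 v3=C4 downbeat m3
bar 3: v0=G2 v1=E3 v2=A3 v3=F3 downbeat m7
bar 4: v0=A2 v1=C3 v2=C4 v3=E4 downbeat P5
bar 5: v0=D3 v1=B3 v2=F4 v3=F4 downbeat m3
bar 6: v0=C3 v1=C4 v2=G4 v3=G4 downbeat P5
  -> R1 @ bar 1 tick 0 v(0, 1): C3/C4 P8 -> B2/B3 P8 similar
  -> R3 @ bar 1 tick 0 v(1, 2): B3 above A3
  -> R4 @ bar 1 tick 0 v(0, 2): B2/A3 m7 untreated
  -> R4 @ bar 1 tick 0 v(0, 3): B2/C4 m2 untreated
  -> R7 @ bar 1 tick 0 v(2,): G4->A3 leap 10st
  -> R3 @ bar 1 tick 1 v(1, 2): B3 above A3
  -> R3 @ bar 1 tick 2 v(1, 2): B3 above A3
  -> R3 @ bar 1 tick 3 v(1, 2): B3 above A3
  -> R7 @ bar 2 tick 0 v(1,): B3->C3 leap 11st
  -> R3 @ bar 3 tick 0 v(2, 3): A3 above F3
  -> R4 @ bar 3 tick 0 v(0, 2): G2/A3 M2 untreated
  -> R4 @ bar 3 tick 0 v(0, 3): G2/F3 m7 untreated
  -> R3 @ bar 3 tick 1 v(2, 3): A3 above F3
  -> R3 @ bar 3 tick 2 v(2, 3): A3 above F3
  -> R3 @ bar 3 tick 3 v(2, 3): A3 above F3
  -> R2 @ bar 4 tick 0 v(0, 3): G2/F3 m7 -> A2/E4 P5 similar
  -> R7 @ bar 4 tick 0 v(3,): F3->E4 leap 11st
  -> R2 @ bar 5 tick 0 v(2, 3): C4/E4 M3 -> F4/F4 P1 similar
  -> R7 @ bar 5 tick 0 v(1,): C3->B3 leap 11st
  -> R1 @ bar 6 tick 0 v(2, 3): F4/F4 P1 -> G4/G4 P1 similar
  -> R2 @ bar 6 tick 0 v(1, 2): B3/F4 TT -> C4/G4 P5 similar
  -> R2 @ bar 6 tick 0 v(1, 3): B3/F4 TT -> C4/G4 P5 similar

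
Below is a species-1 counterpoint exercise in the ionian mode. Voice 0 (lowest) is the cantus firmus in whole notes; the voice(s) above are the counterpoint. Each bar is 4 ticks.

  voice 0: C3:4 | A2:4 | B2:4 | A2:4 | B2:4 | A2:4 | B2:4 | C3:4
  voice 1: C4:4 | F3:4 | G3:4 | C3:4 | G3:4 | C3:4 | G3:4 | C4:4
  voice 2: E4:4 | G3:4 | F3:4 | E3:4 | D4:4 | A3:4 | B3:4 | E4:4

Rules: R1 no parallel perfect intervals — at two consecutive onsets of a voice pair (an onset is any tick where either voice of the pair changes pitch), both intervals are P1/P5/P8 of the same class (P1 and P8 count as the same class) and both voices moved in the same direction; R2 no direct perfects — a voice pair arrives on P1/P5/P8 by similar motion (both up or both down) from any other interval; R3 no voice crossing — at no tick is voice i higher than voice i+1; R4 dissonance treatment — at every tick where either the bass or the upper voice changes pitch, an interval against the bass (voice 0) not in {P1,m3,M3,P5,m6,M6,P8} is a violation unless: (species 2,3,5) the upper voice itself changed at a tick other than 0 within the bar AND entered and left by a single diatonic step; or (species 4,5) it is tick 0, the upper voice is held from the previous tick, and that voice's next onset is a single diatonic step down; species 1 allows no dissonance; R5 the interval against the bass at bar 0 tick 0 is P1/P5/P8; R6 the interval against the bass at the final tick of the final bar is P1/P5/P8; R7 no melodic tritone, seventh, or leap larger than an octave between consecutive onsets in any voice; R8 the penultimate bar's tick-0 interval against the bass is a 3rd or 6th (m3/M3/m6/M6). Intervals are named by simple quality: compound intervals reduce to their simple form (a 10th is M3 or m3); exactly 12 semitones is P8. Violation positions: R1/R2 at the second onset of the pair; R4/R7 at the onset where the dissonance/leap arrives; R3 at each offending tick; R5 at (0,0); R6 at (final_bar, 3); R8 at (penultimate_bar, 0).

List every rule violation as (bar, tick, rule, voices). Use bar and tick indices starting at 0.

(0, 0, R5, (0, 2))
(1, 0, R4, (0, 2))
(2, 0, R3, (1, 2))
(2, 0, R4, (0, 2))
(2, 1, R3, (1, 2))
(2, 2, R3, (1, 2))
(2, 3, R3, (1, 2))
(3, 0, R2, (0, 2))
(4, 0, R2, (1, 2))
(4, 0, R7, (2,))
(5, 0, R2, (0, 2))
(6, 0, R1, (0, 2))
(6, 0, R8, (0, 2))
(7, 0, R2, (0, 1))
(7, 3, R6, (0, 2))

bar 0: v0=C3 v1=C4 v2=E4 downbeat M3
bar 1: v0=A2 v1=F3 v2=G3 downbeat m7
bar 2: v0=B2 v1=G3 v2=F3 downbeat TT
bar 3: v0=A2 v1=C3 v2=E3 downbeat P5
bar 4: v0=B2 v1=G3 v2=D4 downbeat m3
bar 5: v0=A2 v1=C3 v2=A3 downbeat P8
bar 6: v0=B2 v1=G3 v2=B3 downbeat P8
bar 7: v0=C3 v1=C4 v2=E4 downbeat M3
  -> R5 @ bar 0 tick 0 v(0, 2): opens on M3
  -> R4 @ bar 1 tick 0 v(0, 2): A2/G3 m7 untreated
  -> R3 @ bar 2 tick 0 v(1, 2): G3 above F3
  -> R4 @ bar 2 tick 0 v(0, 2): B2/F3 TT untreated
  -> R3 @ bar 2 tick 1 v(1, 2): G3 above F3
  -> R3 @ bar 2 tick 2 v(1, 2): G3 above F3
  -> R3 @ bar 2 tick 3 v(1, 2): G3 above F3
  -> R2 @ bar 3 tick 0 v(0, 2): B2/F3 TT -> A2/E3 P5 similar
  -> R2 @ bar 4 tick 0 v(1, 2): C3/E3 M3 -> G3/D4 P5 similar
  -> R7 @ bar 4 tick 0 v(2,): E3->D4 leap 10st
  -> R2 @ bar 5 tick 0 v(0, 2): B2/D4 m3 -> A2/A3 P8 similar
  -> R1 @ bar 6 tick 0 v(0, 2): A2/A3 P8 -> B2/B3 P8 similar
  -> R8 @ bar 6 tick 0 v(0, 2): penult P8 not 3rd/6th
  -> R2 @ bar 7 tick 0 v(0, 1): B2/G3 m6 -> C3/C4 P8 similar
  -> R6 @ bar 7 tick 3 v(0, 2): closes on M3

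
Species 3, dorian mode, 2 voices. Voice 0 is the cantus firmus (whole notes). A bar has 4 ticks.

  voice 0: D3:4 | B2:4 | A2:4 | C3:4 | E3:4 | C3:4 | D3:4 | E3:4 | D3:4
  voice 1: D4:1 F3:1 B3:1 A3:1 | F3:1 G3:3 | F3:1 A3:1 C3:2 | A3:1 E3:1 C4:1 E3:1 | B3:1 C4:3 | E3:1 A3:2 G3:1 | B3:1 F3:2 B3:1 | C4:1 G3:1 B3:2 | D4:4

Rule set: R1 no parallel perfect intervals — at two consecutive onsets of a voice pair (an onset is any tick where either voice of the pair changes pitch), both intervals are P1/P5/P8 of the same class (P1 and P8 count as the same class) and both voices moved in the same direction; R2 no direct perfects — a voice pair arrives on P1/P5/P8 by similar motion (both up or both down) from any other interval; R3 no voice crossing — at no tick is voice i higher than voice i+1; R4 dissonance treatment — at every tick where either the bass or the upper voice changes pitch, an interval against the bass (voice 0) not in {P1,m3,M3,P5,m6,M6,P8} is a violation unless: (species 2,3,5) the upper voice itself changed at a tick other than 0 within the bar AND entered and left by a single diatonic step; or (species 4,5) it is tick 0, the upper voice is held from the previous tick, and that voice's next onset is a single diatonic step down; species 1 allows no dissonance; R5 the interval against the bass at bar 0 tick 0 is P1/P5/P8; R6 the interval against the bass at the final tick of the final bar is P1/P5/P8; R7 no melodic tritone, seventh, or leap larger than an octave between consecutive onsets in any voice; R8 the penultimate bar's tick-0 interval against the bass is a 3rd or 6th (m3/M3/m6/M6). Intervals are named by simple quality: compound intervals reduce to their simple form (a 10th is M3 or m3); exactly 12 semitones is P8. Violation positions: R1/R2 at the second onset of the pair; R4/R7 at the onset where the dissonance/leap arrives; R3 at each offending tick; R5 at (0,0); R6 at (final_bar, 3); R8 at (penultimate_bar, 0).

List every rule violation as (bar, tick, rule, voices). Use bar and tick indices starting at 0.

(0, 2, R7, (1,))
(1, 0, R4, (0, 1))
(4, 0, R2, (0, 1))
(6, 1, R7, (1,))
(6, 3, R7, (1,))

bar 0: v0=D3 v1=D4 downbeat P8
bar 1: v0=B2 v1=F3 downbeat TT
bar 2: v0=A2 v1=F3 downbeat m6
bar 3: v0=C3 v1=A3 downbeat M6
bar 4: v0=E3 v1=B3 downbeat P5
bar 5: v0=C3 v1=E3 downbeat M3
bar 6: v0=D3 v1=B3 downbeat M6
bar 7: v0=E3 v1=C4 downbeat m6
bar 8: v0=D3 v1=D4 downbeat P8
  -> R7 @ bar 0 tick 2 v(1,): F3->B3 leap 6st
  -> R4 @ bar 1 tick 0 v(0, 1): B2/F3 TT untreated
  -> R2 @ bar 4 tick 0 v(0, 1): C3/E3 M3 -> E3/B3 P5 similar
  -> R7 @ bar 6 tick 1 v(1,): B3->F3 leap 6st
  -> R7 @ bar 6 tick 3 v(1,): F3->B3 leap 6st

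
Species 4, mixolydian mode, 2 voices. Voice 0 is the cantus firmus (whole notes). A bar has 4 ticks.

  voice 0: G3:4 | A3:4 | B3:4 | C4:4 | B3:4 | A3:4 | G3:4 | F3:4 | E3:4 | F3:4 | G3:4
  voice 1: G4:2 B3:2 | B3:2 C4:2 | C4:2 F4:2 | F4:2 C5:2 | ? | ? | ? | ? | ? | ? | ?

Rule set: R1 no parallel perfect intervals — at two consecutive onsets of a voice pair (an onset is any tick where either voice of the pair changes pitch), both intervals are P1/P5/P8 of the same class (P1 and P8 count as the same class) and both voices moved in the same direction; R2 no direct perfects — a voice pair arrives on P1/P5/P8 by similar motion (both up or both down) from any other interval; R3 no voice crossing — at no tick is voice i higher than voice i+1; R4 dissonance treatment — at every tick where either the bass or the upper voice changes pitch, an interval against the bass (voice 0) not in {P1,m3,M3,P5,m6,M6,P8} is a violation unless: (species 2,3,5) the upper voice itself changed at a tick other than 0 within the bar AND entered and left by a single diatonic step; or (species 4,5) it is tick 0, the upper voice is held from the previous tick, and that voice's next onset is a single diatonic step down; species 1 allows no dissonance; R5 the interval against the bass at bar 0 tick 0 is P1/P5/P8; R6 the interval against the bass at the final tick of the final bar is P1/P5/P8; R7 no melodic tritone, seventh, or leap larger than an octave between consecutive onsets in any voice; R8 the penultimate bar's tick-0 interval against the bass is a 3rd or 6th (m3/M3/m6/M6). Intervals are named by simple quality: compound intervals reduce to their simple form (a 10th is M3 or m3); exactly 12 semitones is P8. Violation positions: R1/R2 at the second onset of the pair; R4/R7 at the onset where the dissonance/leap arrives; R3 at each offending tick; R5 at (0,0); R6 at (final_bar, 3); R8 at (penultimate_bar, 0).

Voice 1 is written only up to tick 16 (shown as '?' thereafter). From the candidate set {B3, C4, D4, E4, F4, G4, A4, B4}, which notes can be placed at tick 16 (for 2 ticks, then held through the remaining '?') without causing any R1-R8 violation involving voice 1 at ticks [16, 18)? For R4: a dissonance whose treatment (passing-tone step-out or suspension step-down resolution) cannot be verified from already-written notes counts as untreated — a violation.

{G4}

B3: violates R1,R7
C4: violates R4
D4: violates R7
E4: violates R4
F4: violates R4
G4: legal
A4: violates R4
B4: violates R1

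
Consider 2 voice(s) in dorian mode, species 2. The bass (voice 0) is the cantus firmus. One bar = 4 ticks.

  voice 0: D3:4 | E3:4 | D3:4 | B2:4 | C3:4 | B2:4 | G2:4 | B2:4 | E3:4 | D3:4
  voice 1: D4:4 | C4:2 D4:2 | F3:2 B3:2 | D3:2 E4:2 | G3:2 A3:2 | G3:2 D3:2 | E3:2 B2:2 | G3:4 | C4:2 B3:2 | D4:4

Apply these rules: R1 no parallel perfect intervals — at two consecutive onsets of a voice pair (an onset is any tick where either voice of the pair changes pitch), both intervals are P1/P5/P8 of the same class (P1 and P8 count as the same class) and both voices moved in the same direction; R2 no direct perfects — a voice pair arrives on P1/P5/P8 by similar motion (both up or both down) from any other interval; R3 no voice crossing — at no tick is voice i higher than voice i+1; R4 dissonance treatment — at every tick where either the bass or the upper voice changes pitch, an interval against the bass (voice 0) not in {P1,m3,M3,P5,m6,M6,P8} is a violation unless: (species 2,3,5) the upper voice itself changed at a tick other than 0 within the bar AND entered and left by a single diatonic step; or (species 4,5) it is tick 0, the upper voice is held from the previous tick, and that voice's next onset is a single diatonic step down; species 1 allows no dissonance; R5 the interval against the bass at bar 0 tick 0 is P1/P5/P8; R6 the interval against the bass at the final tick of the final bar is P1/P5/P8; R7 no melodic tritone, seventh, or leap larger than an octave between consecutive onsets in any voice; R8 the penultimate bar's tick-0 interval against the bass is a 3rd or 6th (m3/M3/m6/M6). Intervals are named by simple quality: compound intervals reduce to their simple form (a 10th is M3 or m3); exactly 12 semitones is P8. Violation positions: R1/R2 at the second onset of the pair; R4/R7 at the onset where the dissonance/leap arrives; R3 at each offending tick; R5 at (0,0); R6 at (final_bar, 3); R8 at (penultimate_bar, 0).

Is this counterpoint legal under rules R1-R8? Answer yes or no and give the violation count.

No (4 violations)

bar 0: v0=D3 v1=D4 (P8)
bar 1: v0=E3 v1=C4 (m6)
bar 2: v0=D3 v1=F3 (m3)
bar 3: v0=B2 v1=D3 (m3)
bar 4: v0=C3 v1=G3 (P5)
bar 5: v0=B2 v1=G3 (m6)
bar 6: v0=G2 v1=E3 (M6)
bar 7: v0=B2 v1=G3 (m6)
bar 8: v0=E3 v1=C4 (m6)
bar 9: v0=D3 v1=D4 (P8)
  R4 @ bar1.2: E3/D4 m7 untreated
  R7 @ bar2.2: F3->B3 leap 6st
  R4 @ bar3.2: B2/E4 P4 untreated
  R7 @ bar3.2: D3->E4 leap 14st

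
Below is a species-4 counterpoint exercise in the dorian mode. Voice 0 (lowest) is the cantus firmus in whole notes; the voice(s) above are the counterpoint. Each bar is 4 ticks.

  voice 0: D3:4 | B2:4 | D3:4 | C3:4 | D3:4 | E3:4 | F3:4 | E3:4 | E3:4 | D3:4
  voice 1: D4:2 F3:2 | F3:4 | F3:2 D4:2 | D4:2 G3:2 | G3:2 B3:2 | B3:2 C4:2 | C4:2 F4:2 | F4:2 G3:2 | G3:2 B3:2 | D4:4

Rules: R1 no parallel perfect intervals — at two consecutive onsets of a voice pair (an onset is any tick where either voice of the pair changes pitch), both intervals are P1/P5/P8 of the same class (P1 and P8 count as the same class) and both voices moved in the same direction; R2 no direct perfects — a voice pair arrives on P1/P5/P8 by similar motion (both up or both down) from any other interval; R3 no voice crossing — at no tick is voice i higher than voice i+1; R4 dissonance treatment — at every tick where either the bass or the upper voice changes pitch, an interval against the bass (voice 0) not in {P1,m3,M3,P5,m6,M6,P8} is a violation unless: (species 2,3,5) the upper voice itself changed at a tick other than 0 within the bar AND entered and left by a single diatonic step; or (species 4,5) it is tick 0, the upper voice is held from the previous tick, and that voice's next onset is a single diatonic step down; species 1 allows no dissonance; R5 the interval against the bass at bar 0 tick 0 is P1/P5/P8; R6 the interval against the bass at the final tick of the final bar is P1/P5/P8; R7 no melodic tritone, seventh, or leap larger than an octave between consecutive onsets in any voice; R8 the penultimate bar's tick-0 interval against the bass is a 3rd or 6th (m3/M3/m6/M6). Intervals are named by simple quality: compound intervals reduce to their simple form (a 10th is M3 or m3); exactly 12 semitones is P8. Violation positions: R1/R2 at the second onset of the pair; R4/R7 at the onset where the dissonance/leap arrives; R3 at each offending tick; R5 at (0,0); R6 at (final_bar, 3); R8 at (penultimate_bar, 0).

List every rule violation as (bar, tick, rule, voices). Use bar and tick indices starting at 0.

(1, 0, R4, (0, 1))
(3, 0, R4, (0, 1))
(4, 0, R4, (0, 1))
(7, 0, R4, (0, 1))
(7, 2, R7, (1,))

bar 0: v0=D3 v1=D4 downbeat P8
bar 1: v0=B2 v1=F3 downbeat TT
bar 2: v0=D3 v1=F3 downbeat m3
bar 3: v0=C3 v1=D4 downbeat M2
bar 4: v0=D3 v1=G3 downbeat P4
bar 5: v0=E3 v1=B3 downbeat P5
bar 6: v0=F3 v1=C4 downbeat P5
bar 7: v0=E3 v1=F4 downbeat m2
bar 8: v0=E3 v1=G3 downbeat m3
bar 9: v0=D3 v1=D4 downbeat P8
  -> R4 @ bar 1 tick 0 v(0, 1): B2/F3 TT untreated
  -> R4 @ bar 3 tick 0 v(0, 1): C3/D4 M2 untreated
  -> R4 @ bar 4 tick 0 v(0, 1): D3/G3 P4 untreated
  -> R4 @ bar 7 tick 0 v(0, 1): E3/F4 m2 untreated
  -> R7 @ bar 7 tick 2 v(1,): F4->G3 leap 10st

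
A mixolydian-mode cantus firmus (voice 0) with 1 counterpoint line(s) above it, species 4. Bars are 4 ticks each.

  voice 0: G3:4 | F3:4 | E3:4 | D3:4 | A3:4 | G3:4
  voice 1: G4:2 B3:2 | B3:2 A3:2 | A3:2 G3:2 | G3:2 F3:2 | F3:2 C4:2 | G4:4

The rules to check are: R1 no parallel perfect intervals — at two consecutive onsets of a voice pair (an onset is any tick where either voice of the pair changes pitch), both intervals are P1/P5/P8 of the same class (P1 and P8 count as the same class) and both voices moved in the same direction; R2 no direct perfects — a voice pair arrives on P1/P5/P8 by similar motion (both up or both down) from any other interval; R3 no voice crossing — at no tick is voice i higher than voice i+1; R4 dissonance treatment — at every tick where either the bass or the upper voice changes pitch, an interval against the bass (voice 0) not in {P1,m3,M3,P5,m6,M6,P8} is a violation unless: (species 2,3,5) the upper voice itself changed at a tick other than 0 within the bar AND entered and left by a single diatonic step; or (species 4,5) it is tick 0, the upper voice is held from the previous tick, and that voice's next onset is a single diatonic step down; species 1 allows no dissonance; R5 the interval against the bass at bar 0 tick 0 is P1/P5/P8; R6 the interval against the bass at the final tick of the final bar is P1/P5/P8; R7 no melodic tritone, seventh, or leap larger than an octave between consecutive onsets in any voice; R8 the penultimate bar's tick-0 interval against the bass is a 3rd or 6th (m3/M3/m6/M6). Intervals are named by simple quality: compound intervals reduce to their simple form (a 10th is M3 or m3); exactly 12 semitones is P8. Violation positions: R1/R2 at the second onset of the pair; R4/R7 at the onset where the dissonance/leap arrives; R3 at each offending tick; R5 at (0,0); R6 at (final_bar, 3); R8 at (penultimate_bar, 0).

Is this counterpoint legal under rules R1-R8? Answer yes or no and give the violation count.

No (2 violations)

bar 0: v0=G3 v1=G4 (P8)
bar 1: v0=F3 v1=B3 (TT)
bar 2: v0=E3 v1=A3 (P4)
bar 3: v0=D3 v1=G3 (P4)
bar 4: v0=A3 v1=F3 (M3)
bar 5: v0=G3 v1=G4 (P8)
  R3 @ bar4.0: A3 above F3
  R3 @ bar4.1: A3 above F3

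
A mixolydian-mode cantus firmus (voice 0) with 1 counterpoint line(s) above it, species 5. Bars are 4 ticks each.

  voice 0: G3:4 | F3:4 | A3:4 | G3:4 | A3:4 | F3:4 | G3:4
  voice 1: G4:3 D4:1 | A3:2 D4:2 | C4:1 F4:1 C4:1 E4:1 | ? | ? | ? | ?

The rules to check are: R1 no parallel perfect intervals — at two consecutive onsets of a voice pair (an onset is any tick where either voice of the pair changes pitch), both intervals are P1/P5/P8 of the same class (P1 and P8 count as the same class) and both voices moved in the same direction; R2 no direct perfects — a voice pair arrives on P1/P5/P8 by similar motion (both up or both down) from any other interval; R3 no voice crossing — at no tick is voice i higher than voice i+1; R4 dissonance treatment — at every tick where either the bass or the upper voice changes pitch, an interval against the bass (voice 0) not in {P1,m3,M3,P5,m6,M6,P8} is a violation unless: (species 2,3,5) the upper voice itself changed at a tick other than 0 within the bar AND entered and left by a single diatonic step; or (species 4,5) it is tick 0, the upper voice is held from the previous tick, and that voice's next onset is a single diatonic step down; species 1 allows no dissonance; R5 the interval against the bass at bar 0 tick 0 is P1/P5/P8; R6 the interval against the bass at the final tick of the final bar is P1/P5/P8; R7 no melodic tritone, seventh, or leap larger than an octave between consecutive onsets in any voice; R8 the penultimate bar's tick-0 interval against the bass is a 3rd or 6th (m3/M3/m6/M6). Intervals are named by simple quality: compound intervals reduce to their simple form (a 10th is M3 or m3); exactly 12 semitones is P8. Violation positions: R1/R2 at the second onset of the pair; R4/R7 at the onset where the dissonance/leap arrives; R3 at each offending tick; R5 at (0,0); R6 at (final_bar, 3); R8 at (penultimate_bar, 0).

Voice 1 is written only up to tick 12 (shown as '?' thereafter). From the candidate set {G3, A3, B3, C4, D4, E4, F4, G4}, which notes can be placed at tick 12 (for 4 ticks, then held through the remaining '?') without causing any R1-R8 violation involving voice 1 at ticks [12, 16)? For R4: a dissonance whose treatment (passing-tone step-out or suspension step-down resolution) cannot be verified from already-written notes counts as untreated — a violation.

{B3, E4, G4}

G3: violates R2
A3: violates R4
B3: legal
C4: violates R4
D4: violates R1
E4: legal
F4: violates R4
G4: legal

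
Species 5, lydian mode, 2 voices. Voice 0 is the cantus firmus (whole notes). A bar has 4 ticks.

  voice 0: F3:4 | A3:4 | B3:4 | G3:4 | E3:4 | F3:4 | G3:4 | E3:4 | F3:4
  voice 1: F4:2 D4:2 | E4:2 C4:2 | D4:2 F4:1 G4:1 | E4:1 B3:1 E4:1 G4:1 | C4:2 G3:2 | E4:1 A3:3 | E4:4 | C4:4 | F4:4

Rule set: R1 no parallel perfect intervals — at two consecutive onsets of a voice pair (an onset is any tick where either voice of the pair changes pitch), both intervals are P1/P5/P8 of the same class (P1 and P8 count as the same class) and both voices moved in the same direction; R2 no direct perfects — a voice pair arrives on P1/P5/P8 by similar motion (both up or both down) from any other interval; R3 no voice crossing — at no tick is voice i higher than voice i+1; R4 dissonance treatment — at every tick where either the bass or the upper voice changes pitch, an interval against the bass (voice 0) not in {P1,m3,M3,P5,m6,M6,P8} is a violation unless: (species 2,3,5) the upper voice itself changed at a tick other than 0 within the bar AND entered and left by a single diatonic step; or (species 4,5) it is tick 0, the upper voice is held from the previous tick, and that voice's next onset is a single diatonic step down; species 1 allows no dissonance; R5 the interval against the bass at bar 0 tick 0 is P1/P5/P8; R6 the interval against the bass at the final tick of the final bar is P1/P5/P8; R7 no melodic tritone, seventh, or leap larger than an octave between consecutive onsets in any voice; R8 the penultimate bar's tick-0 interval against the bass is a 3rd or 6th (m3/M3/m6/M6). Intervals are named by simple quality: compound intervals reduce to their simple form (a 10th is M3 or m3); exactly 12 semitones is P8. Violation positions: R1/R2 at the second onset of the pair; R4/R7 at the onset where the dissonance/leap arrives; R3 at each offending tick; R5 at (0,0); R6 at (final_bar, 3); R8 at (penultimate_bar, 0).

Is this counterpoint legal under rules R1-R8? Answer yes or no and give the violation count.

No (4 violations)

bar 0: v0=F3 v1=F4 (P8)
bar 1: v0=A3 v1=E4 (P5)
bar 2: v0=B3 v1=D4 (m3)
bar 3: v0=G3 v1=E4 (M6)
bar 4: v0=E3 v1=C4 (m6)
bar 5: v0=F3 v1=E4 (M7)
bar 6: v0=G3 v1=E4 (M6)
bar 7: v0=E3 v1=C4 (m6)
bar 8: v0=F3 v1=F4 (P8)
  R2 @ bar1.0: F3/D4 M6 -> A3/E4 P5 similar
  R4 @ bar2.2: B3/F4 TT untreated
  R4 @ bar5.0: F3/E4 M7 untreated
  R2 @ bar8.0: E3/C4 m6 -> F3/F4 P8 similar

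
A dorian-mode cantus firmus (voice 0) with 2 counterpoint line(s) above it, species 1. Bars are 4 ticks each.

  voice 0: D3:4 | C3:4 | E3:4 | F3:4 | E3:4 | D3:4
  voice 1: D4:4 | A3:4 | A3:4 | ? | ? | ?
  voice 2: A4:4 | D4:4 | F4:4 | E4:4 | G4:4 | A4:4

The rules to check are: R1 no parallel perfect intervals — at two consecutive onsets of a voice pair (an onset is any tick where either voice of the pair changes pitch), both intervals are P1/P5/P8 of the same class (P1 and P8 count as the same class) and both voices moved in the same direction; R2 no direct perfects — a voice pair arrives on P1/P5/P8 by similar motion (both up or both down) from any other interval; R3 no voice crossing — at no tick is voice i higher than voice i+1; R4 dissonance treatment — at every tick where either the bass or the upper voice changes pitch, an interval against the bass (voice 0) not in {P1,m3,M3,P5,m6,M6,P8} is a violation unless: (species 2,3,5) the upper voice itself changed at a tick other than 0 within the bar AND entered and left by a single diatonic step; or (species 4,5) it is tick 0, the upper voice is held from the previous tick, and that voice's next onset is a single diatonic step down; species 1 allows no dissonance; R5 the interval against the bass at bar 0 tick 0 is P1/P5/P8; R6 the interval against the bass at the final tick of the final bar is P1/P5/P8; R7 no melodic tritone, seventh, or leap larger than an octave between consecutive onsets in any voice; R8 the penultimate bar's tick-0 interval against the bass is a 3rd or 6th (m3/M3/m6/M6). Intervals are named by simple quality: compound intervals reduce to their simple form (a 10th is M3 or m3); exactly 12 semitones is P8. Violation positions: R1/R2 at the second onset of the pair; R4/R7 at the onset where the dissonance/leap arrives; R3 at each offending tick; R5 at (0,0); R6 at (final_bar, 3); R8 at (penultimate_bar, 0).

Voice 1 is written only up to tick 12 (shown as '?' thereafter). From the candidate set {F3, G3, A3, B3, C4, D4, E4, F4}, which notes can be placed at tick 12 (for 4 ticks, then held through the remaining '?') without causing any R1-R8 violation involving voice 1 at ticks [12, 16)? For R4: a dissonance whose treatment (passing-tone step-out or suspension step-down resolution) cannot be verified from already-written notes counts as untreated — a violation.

F3: legal
G3: violates R4
A3: legal
B3: violates R4
C4: violates R2
D4: legal
E4: violates R4
F4: violates R2,R3

{A3, D4, F3}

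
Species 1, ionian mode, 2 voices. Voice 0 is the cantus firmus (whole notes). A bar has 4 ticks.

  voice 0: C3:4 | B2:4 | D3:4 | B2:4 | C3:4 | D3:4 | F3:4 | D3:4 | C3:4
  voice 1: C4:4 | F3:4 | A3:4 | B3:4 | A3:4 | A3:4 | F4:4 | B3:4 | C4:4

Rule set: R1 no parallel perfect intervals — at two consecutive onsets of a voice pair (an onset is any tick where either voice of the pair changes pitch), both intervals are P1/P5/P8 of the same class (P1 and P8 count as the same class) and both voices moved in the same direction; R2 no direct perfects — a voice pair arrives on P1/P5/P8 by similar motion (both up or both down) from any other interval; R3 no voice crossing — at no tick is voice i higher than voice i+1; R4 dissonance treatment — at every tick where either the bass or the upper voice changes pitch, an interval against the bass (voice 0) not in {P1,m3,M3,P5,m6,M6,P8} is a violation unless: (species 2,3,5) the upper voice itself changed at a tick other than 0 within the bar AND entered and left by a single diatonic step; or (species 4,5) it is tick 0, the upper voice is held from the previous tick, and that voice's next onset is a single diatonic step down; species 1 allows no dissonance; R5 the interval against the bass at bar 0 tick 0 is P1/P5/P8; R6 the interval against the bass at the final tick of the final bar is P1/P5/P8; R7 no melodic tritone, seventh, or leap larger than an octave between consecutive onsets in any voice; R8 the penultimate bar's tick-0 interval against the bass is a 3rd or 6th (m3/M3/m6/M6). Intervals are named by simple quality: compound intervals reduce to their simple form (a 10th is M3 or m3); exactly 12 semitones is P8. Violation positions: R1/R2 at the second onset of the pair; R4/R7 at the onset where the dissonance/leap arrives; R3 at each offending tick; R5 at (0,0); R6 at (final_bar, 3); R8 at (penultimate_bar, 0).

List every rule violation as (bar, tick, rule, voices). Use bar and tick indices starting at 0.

(1, 0, R4, (0, 1))
(2, 0, R2, (0, 1))
(6, 0, R2, (0, 1))
(7, 0, R7, (1,))

bar 0: v0=C3 v1=C4 downbeat P8
bar 1: v0=B2 v1=F3 downbeat TT
bar 2: v0=D3 v1=A3 downbeat P5
bar 3: v0=B2 v1=B3 downbeat P8
bar 4: v0=C3 v1=A3 downbeat M6
bar 5: v0=D3 v1=A3 downbeat P5
bar 6: v0=F3 v1=F4 downbeat P8
bar 7: v0=D3 v1=B3 downbeat M6
bar 8: v0=C3 v1=C4 downbeat P8
  -> R4 @ bar 1 tick 0 v(0, 1): B2/F3 TT untreated
  -> R2 @ bar 2 tick 0 v(0, 1): B2/F3 TT -> D3/A3 P5 similar
  -> R2 @ bar 6 tick 0 v(0, 1): D3/A3 P5 -> F3/F4 P8 similar
  -> R7 @ bar 7 tick 0 v(1,): F4->B3 leap 6st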